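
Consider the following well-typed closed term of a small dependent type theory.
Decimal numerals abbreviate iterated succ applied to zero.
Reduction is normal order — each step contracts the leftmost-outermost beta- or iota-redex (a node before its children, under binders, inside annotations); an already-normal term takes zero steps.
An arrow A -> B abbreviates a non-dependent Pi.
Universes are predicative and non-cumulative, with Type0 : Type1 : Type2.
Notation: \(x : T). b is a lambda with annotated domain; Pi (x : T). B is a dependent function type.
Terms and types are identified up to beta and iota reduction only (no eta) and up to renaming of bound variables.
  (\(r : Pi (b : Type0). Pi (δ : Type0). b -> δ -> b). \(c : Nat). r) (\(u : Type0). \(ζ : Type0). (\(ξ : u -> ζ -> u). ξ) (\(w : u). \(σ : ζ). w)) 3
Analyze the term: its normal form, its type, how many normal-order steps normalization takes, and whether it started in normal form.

normal form:
  \(r : Type0). \(b : Type0). \(δ : r). \(c : b). δ
type:
  Pi (r : Type0). Pi (b : Type0). r -> b -> r
reduction steps (normal order): 3
already normal: no
first contracted redex: a beta-redex


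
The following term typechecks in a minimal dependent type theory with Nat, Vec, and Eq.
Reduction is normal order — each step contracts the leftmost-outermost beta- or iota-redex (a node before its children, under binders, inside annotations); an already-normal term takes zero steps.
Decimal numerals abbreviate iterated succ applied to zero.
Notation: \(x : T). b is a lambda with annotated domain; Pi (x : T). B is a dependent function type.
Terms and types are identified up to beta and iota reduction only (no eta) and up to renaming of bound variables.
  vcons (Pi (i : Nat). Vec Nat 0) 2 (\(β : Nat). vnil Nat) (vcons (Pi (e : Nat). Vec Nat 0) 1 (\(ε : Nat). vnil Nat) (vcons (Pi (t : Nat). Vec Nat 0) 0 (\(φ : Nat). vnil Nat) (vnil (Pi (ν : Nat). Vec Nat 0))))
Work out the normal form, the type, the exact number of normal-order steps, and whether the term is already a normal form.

resulting normal form:
  vcons (Pi (i : Nat). Vec Nat 0) 2 (\(β : Nat). vnil Nat) (vcons (Pi (e : Nat). Vec Nat 0) 1 (\(ε : Nat). vnil Nat) (vcons (Pi (t : Nat). Vec Nat 0) 0 (\(φ : Nat). vnil Nat) (vnil (Pi (ν : Nat). Vec Nat 0))))
the term's type:
  Vec (Pi (i : Nat). Vec Nat 0) 3
normal-order step count: 0
started in normal form: yes


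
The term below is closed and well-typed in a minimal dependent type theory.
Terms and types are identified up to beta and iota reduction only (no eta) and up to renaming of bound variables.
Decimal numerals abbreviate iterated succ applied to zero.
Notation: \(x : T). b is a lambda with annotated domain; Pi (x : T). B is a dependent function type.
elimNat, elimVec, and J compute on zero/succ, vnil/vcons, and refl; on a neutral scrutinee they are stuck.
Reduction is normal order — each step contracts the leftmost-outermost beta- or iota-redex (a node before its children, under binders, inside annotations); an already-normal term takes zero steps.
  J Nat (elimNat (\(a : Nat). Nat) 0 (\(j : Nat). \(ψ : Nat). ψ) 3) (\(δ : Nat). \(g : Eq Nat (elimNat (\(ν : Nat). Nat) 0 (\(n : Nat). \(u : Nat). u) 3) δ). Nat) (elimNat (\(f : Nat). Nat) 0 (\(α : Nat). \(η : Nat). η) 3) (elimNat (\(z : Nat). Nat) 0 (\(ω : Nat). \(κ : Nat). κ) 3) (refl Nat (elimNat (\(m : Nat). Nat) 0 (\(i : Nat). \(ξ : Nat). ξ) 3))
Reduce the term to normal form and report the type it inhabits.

normal form:
  0
the term's type:
  Nat
observation: 11 normal-order steps separate the term from its normal form.


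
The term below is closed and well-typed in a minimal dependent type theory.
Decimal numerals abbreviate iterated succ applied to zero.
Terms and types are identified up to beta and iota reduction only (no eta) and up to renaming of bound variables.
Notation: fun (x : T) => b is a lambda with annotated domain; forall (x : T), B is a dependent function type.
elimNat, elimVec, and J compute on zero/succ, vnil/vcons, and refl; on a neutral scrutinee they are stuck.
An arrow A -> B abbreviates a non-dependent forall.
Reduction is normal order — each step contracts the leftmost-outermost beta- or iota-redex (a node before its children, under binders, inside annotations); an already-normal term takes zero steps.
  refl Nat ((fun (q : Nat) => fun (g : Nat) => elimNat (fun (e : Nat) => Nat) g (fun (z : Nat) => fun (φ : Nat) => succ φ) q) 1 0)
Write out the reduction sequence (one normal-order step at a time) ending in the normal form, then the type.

reduction (normal order):
  refl Nat ((fun (q : Nat) => fun (g : Nat) => elimNat (fun (e : Nat) => Nat) g (fun (z : Nat) => fun (φ : Nat) => succ φ) q) 1 0)
  ~> refl Nat ((fun (q : Nat) => elimNat (fun (g : Nat) => Nat) q (fun (e : Nat) => fun (z : Nat) => succ z) 1) 0)
  ~> refl Nat (elimNat (fun (q : Nat) => Nat) 0 (fun (g : Nat) => fun (e : Nat) => succ e) 1)
  ~> refl Nat ((fun (q : Nat) => fun (g : Nat) => succ g) 0 (elimNat (fun (e : Nat) => Nat) 0 (fun (z : Nat) => fun (φ : Nat) => succ φ) 0))
  ~> refl Nat ((fun (q : Nat) => succ q) (elimNat (fun (g : Nat) => Nat) 0 (fun (e : Nat) => fun (z : Nat) => succ z) 0))
  ~> refl Nat (succ (elimNat (fun (q : Nat) => Nat) 0 (fun (g : Nat) => fun (e : Nat) => succ e) 0))
  ~> refl Nat 1
inferred type:
  Eq Nat 1 1


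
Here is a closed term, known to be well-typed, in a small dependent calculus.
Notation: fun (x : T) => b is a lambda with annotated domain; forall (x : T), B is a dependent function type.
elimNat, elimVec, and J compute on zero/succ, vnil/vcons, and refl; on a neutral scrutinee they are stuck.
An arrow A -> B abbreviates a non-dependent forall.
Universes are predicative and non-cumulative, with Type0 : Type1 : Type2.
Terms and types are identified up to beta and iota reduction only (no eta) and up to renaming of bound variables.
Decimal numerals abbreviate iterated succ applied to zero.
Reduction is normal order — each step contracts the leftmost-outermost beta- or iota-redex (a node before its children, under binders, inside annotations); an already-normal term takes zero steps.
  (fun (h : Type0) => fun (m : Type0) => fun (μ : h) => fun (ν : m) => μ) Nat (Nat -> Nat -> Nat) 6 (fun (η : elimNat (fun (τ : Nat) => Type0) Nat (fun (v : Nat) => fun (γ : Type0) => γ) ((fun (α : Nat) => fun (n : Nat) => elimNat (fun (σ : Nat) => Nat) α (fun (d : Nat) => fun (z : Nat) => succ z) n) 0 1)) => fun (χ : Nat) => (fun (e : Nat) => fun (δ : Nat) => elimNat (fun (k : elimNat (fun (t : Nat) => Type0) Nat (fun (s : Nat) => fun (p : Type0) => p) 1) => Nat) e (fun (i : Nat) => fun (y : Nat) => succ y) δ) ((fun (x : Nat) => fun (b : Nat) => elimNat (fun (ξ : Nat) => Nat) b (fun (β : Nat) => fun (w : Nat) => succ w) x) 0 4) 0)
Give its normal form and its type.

normal form:
  6
type:
  Nat


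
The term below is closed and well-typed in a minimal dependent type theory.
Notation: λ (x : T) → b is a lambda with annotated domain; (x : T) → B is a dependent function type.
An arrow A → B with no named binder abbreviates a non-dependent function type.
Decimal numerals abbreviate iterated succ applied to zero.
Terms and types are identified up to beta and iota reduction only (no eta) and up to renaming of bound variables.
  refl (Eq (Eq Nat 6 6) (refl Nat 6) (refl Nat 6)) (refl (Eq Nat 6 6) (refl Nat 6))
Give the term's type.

the term's type:
  Eq (Eq (Eq Nat 6 6) (refl Nat 6) (refl Nat 6)) (refl (Eq Nat 6 6) (refl Nat 6)) (refl (Eq Nat 6 6) (refl Nat 6))


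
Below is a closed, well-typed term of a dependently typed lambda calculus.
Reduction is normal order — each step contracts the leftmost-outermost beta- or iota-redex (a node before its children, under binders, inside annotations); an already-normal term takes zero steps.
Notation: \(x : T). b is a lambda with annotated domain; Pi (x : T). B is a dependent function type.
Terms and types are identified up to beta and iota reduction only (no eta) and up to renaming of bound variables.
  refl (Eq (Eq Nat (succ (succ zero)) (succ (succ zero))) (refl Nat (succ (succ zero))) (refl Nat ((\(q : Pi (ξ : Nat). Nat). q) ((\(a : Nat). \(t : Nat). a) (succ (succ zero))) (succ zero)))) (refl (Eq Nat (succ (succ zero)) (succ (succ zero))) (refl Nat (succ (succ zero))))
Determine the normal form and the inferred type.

normal form:
  refl (Eq (Eq Nat (succ (succ zero)) (succ (succ zero))) (refl Nat (succ (succ zero))) (refl Nat (succ (succ zero)))) (refl (Eq Nat (succ (succ zero)) (succ (succ zero))) (refl Nat (succ (succ zero))))
type:
  Eq (Eq (Eq Nat (succ (succ zero)) (succ (succ zero))) (refl Nat (succ (succ zero))) (refl Nat (succ (succ zero)))) (refl (Eq Nat (succ (succ zero)) (succ (succ zero))) (refl Nat (succ (succ zero)))) (refl (Eq Nat (succ (succ zero)) (succ (succ zero))) (refl Nat (succ (succ zero))))


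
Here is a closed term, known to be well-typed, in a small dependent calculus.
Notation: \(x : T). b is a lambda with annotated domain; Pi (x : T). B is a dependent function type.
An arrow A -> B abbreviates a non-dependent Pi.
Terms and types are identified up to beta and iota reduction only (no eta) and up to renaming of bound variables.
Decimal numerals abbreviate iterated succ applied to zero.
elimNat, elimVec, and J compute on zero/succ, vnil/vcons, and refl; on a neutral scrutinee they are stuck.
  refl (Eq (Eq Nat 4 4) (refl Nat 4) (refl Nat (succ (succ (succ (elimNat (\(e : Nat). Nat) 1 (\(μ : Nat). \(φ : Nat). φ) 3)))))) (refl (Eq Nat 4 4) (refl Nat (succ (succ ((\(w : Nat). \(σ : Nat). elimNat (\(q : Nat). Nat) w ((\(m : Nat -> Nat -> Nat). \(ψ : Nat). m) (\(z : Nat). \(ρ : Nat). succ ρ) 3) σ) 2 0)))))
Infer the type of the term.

type:
  Eq (Eq (Eq Nat 4 4) (refl Nat 4) (refl Nat 4)) (refl (Eq Nat 4 4) (refl Nat 4)) (refl (Eq Nat 4 4) (refl Nat 4))


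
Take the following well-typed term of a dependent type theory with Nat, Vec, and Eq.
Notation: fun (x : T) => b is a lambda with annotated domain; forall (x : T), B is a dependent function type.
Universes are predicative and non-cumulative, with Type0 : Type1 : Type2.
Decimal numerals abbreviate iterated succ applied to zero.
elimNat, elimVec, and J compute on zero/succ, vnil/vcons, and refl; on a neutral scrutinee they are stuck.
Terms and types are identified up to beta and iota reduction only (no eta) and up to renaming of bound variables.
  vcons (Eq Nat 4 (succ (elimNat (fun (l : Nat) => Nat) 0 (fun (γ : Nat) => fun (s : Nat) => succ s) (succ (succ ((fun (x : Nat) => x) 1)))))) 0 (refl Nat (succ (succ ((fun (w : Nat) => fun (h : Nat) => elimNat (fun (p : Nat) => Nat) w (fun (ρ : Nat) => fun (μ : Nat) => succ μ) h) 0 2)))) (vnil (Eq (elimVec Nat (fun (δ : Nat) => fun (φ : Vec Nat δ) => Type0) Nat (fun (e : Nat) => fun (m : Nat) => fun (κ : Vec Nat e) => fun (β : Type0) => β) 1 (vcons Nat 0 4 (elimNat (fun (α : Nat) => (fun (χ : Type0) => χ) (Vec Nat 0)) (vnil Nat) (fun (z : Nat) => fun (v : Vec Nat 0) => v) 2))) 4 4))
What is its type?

the term's type:
  Vec (Eq Nat 4 4) 1


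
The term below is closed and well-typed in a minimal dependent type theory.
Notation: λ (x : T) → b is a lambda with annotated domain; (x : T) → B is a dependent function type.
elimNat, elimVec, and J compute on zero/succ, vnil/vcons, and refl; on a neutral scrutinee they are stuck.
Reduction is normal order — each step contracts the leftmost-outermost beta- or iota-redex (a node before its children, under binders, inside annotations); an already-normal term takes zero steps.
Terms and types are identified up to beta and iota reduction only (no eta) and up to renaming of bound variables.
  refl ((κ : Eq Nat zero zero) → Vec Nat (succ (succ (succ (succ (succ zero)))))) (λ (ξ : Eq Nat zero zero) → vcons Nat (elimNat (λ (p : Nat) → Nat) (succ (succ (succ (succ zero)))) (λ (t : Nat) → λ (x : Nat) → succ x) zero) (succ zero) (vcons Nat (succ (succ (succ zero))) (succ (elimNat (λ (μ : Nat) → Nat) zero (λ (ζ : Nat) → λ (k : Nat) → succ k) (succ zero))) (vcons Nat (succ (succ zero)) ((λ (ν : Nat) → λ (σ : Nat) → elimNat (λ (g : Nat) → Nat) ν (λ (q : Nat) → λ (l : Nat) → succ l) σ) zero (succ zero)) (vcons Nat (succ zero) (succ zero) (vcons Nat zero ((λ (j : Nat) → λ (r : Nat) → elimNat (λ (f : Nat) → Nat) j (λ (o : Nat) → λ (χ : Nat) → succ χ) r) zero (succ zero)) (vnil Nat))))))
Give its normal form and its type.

resulting normal form:
  refl ((κ : Eq Nat zero zero) → Vec Nat (succ (succ (succ (succ (succ zero)))))) (λ (ξ : Eq Nat zero zero) → vcons Nat (succ (succ (succ (succ zero)))) (succ zero) (vcons Nat (succ (succ (succ zero))) (succ (succ zero)) (vcons Nat (succ (succ zero)) (succ zero) (vcons Nat (succ zero) (succ zero) (vcons Nat zero (succ zero) (vnil Nat))))))
inferred type:
  Eq ((κ : Eq Nat zero zero) → Vec Nat (succ (succ (succ (succ (succ zero)))))) (λ (ξ : Eq Nat zero zero) → vcons Nat (succ (succ (succ (succ zero)))) (succ zero) (vcons Nat (succ (succ (succ zero))) (succ (succ zero)) (vcons Nat (succ (succ zero)) (succ zero) (vcons Nat (succ zero) (succ zero) (vcons Nat zero (succ zero) (vnil Nat)))))) (λ (p : Eq Nat zero zero) → vcons Nat (succ (succ (succ (succ zero)))) (succ zero) (vcons Nat (succ (succ (succ zero))) (succ (succ zero)) (vcons Nat (succ (succ zero)) (succ zero) (vcons Nat (succ zero) (succ zero) (vcons Nat zero (succ zero) (vnil Nat))))))
observation: contracting an elimNat iota-redex first, the term normalizes in 17 steps.


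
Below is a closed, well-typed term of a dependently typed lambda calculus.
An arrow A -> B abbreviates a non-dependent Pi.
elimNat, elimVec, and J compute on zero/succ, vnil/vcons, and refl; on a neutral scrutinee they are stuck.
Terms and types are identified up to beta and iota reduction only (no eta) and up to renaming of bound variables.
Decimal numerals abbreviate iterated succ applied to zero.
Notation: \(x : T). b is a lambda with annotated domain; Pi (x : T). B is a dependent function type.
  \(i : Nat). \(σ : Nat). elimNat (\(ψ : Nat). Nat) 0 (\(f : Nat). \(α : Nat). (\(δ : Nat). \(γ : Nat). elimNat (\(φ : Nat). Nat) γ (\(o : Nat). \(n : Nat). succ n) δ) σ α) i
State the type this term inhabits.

inferred type:
  Nat -> Nat -> Nat


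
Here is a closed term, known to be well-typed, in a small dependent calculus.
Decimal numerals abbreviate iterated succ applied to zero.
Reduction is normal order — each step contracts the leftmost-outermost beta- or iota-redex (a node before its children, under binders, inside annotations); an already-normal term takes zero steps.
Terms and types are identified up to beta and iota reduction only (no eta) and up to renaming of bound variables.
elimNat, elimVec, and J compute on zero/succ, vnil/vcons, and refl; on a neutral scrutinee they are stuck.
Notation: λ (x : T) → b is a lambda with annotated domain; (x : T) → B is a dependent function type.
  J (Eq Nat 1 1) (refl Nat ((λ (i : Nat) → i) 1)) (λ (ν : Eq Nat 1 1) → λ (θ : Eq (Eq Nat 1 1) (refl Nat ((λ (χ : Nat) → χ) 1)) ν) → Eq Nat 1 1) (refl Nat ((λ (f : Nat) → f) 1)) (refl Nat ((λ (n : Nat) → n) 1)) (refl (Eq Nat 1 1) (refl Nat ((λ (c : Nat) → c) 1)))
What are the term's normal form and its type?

reduced normal form:
  refl Nat 1
the term's type:
  Eq Nat 1 1


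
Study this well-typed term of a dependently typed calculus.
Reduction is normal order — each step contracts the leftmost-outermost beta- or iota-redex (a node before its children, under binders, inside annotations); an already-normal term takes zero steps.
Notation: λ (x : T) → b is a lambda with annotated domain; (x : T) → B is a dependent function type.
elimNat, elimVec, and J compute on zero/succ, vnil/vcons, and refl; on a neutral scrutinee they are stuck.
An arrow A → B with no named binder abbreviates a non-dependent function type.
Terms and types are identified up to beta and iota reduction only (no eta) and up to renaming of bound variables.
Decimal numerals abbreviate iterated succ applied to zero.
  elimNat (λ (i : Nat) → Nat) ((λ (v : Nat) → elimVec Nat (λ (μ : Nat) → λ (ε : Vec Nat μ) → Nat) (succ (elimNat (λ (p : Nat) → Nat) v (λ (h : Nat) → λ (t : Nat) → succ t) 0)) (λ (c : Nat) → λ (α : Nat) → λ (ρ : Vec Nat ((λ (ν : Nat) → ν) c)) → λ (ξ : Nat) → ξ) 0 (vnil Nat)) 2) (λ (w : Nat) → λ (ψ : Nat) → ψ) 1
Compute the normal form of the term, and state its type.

reduced normal form:
  3
the term's type:
  Nat


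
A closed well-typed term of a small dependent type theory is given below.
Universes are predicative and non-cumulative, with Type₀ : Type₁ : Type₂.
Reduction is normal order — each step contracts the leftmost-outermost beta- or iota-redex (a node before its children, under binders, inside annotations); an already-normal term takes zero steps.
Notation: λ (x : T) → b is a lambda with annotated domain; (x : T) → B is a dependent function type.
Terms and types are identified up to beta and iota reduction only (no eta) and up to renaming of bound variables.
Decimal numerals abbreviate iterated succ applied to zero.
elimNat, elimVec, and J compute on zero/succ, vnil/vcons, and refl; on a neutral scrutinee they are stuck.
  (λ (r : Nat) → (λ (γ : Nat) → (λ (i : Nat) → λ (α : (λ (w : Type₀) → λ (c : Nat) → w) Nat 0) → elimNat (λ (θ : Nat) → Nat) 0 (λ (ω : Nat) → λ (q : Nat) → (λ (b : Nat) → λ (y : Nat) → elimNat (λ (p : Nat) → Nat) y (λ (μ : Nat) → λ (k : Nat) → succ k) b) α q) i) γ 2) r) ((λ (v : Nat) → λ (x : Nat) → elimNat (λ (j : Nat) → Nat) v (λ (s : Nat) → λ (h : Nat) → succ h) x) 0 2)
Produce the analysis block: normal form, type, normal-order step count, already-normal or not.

normal form:
  4
type:
  Nat
steps to reach normal form (normal order): 29
already normal: no
first contracted redex: a beta-redex


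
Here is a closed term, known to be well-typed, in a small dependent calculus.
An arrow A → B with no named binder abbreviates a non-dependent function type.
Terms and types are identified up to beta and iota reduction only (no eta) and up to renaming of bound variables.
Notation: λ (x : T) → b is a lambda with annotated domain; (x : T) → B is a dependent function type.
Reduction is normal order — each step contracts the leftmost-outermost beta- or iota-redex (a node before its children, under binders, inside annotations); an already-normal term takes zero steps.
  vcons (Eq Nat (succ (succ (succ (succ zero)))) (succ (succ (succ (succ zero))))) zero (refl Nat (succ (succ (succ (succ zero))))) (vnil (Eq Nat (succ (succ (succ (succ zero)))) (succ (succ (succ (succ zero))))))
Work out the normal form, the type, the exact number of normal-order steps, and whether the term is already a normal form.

resulting normal form:
  vcons (Eq Nat (succ (succ (succ (succ zero)))) (succ (succ (succ (succ zero))))) zero (refl Nat (succ (succ (succ (succ zero))))) (vnil (Eq Nat (succ (succ (succ (succ zero)))) (succ (succ (succ (succ zero))))))
the term's type:
  Vec (Eq Nat (succ (succ (succ (succ zero)))) (succ (succ (succ (succ zero))))) (succ zero)
reduction steps (normal order): 0
already normal: yes


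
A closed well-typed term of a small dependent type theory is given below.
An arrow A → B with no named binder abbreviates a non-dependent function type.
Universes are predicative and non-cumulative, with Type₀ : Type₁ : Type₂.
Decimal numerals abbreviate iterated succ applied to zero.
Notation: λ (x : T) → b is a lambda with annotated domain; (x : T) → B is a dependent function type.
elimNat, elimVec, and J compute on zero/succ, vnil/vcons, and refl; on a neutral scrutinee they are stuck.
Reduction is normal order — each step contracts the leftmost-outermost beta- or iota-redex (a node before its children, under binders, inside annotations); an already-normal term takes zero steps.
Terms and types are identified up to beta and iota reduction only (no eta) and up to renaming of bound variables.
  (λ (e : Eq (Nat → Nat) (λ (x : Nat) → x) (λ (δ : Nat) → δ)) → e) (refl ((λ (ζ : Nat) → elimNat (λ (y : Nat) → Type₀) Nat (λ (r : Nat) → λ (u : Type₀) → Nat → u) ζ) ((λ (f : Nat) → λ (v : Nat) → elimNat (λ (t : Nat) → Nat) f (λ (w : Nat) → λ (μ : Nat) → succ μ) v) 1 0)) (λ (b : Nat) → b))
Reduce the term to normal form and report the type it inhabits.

normal form:
  refl (Nat → Nat) (λ (e : Nat) → e)
the term's type:
  Eq (Nat → Nat) (λ (e : Nat) → e) (λ (x : Nat) → x)
observation: the leftmost-outermost redex is a beta-redex, and normalization takes 9 steps.


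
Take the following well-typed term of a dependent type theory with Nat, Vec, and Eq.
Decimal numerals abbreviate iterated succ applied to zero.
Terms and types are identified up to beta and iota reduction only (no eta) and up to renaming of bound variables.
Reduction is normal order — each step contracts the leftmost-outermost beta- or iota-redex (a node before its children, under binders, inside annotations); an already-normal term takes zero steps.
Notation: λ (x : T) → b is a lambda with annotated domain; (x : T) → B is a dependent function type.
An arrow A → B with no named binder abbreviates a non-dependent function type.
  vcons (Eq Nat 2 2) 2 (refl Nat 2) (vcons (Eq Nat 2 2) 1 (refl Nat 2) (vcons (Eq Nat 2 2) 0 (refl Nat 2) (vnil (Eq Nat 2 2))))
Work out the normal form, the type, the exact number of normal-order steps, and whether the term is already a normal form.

normal form:
  vcons (Eq Nat 2 2) 2 (refl Nat 2) (vcons (Eq Nat 2 2) 1 (refl Nat 2) (vcons (Eq Nat 2 2) 0 (refl Nat 2) (vnil (Eq Nat 2 2))))
inferred type:
  Vec (Eq Nat 2 2) 3
reduction steps (normal order): 0
started in normal form: yes


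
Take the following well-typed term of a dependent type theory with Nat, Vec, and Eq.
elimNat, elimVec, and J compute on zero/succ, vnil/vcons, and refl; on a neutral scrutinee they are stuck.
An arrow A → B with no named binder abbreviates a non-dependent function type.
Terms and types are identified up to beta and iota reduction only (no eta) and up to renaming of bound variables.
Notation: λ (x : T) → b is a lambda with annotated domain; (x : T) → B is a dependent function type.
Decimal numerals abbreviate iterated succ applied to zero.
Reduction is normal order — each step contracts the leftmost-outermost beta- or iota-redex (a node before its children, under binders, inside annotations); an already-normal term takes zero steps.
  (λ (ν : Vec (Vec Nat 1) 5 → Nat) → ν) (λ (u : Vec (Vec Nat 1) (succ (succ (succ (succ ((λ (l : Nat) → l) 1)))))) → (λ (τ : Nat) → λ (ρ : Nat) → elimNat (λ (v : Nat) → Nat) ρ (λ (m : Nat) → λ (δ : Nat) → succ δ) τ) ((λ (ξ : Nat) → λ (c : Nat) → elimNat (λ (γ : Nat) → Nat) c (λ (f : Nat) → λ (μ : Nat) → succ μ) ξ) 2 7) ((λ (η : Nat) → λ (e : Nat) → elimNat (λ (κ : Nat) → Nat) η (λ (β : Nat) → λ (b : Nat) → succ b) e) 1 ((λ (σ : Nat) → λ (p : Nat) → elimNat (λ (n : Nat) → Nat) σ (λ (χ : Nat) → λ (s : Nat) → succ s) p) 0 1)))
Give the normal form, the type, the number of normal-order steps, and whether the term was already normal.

normal form:
  λ (ν : Vec (Vec Nat 1) 5) → 11
the term's type:
  Vec (Vec Nat 1) 5 → Nat
normal-order step count: 53
already normal: no
first redex: a beta-redex


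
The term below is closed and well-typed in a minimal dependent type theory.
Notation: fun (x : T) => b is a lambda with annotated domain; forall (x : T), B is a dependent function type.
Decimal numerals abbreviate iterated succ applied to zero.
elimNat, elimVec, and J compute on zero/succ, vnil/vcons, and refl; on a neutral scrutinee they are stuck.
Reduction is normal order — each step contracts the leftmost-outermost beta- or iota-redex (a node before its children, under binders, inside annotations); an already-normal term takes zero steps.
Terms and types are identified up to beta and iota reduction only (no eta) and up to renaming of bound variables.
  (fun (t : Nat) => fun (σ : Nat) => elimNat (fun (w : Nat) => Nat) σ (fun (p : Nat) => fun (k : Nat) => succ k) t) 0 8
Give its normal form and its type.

resulting normal form:
  8
type:
  Nat


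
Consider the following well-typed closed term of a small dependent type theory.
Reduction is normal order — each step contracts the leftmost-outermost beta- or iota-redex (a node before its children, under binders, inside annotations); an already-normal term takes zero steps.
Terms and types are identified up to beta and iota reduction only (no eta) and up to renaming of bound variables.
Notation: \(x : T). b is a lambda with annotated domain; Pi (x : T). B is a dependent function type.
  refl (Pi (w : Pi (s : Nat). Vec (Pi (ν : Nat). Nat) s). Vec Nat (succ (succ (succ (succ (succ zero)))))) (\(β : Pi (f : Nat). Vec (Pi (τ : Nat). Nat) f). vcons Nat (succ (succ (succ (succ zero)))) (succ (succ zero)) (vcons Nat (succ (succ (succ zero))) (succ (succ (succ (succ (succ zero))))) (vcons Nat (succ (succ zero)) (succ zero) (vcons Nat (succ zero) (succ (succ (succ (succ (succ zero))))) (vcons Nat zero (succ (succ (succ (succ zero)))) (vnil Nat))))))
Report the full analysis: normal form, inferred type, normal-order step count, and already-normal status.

resulting normal form:
  refl (Pi (w : Pi (s : Nat). Vec (Pi (ν : Nat). Nat) s). Vec Nat (succ (succ (succ (succ (succ zero)))))) (\(β : Pi (f : Nat). Vec (Pi (τ : Nat). Nat) f). vcons Nat (succ (succ (succ (succ zero)))) (succ (succ zero)) (vcons Nat (succ (succ (succ zero))) (succ (succ (succ (succ (succ zero))))) (vcons Nat (succ (succ zero)) (succ zero) (vcons Nat (succ zero) (succ (succ (succ (succ (succ zero))))) (vcons Nat zero (succ (succ (succ (succ zero)))) (vnil Nat))))))
inferred type:
  Eq (Pi (w : Pi (s : Nat). Vec (Pi (ν : Nat). Nat) s). Vec Nat (succ (succ (succ (succ (succ zero)))))) (\(β : Pi (f : Nat). Vec (Pi (τ : Nat). Nat) f). vcons Nat (succ (succ (succ (succ zero)))) (succ (succ zero)) (vcons Nat (succ (succ (succ zero))) (succ (succ (succ (succ (succ zero))))) (vcons Nat (succ (succ zero)) (succ zero) (vcons Nat (succ zero) (succ (succ (succ (succ (succ zero))))) (vcons Nat zero (succ (succ (succ (succ zero)))) (vnil Nat)))))) (\(b : Pi (ρ : Nat). Vec (Pi (σ : Nat). Nat) ρ). vcons Nat (succ (succ (succ (succ zero)))) (succ (succ zero)) (vcons Nat (succ (succ (succ zero))) (succ (succ (succ (succ (succ zero))))) (vcons Nat (succ (succ zero)) (succ zero) (vcons Nat (succ zero) (succ (succ (succ (succ (succ zero))))) (vcons Nat zero (succ (succ (succ (succ zero)))) (vnil Nat))))))
steps to reach normal form (normal order): 0
started in normal form: yes


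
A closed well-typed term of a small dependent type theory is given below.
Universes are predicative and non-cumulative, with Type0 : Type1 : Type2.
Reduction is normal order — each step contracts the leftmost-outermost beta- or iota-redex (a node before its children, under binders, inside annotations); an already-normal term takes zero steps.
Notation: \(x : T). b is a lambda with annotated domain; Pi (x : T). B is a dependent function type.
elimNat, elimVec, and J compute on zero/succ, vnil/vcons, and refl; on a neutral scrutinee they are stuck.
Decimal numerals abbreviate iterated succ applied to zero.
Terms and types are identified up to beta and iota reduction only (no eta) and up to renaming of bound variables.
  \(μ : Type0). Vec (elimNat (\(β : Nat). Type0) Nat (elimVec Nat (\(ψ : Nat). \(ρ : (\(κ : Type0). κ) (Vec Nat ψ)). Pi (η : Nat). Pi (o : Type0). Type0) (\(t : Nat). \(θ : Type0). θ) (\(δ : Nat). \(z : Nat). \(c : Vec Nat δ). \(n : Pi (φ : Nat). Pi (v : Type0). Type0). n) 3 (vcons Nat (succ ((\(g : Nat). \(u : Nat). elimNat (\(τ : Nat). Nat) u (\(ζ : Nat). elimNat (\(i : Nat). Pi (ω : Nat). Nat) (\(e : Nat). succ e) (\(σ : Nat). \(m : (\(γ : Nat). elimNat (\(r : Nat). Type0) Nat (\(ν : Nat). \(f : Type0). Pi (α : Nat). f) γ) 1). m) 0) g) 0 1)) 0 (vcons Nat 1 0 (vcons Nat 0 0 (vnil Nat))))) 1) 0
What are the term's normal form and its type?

normal form:
  \(μ : Type0). Vec Nat 0
the term's type:
  Pi (μ : Type0). Type0
observation: 20 normal-order steps separate the term from its normal form.


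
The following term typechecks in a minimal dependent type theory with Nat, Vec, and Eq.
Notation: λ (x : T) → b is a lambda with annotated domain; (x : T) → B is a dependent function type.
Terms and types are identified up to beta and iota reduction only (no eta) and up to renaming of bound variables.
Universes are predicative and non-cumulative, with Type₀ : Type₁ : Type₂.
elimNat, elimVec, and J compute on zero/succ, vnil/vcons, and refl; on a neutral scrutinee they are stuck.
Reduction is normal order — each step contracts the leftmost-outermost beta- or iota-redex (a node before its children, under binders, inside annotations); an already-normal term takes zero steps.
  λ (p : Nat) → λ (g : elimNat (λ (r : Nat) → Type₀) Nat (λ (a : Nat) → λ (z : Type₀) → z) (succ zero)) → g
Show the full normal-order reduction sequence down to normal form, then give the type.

normal-order reduction:
  λ (p : Nat) → λ (g : elimNat (λ (r : Nat) → Type₀) Nat (λ (a : Nat) → λ (z : Type₀) → z) (succ zero)) → g
  ~> λ (p : Nat) → λ (g : (λ (r : Nat) → λ (a : Type₀) → a) zero (elimNat (λ (z : Nat) → Type₀) Nat (λ (k : Nat) → λ (c : Type₀) → c) zero)) → g
  ~> λ (p : Nat) → λ (g : (λ (r : Type₀) → r) (elimNat (λ (a : Nat) → Type₀) Nat (λ (z : Nat) → λ (k : Type₀) → k) zero)) → g
  ~> λ (p : Nat) → λ (g : elimNat (λ (r : Nat) → Type₀) Nat (λ (a : Nat) → λ (z : Type₀) → z) zero) → g
  ~> λ (p : Nat) → λ (g : Nat) → g
the term's type:
  (p : Nat) → (g : Nat) → Nat


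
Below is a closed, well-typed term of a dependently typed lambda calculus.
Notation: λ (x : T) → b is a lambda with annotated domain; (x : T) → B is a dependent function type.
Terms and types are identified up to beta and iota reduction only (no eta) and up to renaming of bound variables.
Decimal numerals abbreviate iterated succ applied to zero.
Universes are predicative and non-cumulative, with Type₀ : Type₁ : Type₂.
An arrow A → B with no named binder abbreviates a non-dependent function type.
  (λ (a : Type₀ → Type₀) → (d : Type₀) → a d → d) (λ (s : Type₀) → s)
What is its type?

type:
  Type₁


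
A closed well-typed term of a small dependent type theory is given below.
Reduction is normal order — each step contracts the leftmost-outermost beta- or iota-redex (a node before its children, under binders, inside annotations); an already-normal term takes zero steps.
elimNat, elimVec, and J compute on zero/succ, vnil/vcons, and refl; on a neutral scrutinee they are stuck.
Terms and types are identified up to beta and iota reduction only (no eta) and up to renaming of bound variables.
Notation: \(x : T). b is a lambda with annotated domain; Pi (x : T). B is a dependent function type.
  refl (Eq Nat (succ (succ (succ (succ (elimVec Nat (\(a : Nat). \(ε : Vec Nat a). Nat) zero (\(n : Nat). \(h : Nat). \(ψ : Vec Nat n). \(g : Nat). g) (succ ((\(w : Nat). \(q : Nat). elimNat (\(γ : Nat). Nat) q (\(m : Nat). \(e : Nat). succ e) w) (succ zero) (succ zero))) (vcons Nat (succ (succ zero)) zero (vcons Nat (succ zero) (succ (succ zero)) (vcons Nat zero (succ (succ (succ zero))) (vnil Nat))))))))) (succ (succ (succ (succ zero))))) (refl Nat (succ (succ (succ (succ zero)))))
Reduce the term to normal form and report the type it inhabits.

reduced normal form:
  refl (Eq Nat (succ (succ (succ (succ zero)))) (succ (succ (succ (succ zero))))) (refl Nat (succ (succ (succ (succ zero)))))
inferred type:
  Eq (Eq Nat (succ (succ (succ (succ zero)))) (succ (succ (succ (succ zero))))) (refl Nat (succ (succ (succ (succ zero))))) (refl Nat (succ (succ (succ (succ zero)))))
observation: contracting an elimVec iota-redex first, the term normalizes in 16 steps.


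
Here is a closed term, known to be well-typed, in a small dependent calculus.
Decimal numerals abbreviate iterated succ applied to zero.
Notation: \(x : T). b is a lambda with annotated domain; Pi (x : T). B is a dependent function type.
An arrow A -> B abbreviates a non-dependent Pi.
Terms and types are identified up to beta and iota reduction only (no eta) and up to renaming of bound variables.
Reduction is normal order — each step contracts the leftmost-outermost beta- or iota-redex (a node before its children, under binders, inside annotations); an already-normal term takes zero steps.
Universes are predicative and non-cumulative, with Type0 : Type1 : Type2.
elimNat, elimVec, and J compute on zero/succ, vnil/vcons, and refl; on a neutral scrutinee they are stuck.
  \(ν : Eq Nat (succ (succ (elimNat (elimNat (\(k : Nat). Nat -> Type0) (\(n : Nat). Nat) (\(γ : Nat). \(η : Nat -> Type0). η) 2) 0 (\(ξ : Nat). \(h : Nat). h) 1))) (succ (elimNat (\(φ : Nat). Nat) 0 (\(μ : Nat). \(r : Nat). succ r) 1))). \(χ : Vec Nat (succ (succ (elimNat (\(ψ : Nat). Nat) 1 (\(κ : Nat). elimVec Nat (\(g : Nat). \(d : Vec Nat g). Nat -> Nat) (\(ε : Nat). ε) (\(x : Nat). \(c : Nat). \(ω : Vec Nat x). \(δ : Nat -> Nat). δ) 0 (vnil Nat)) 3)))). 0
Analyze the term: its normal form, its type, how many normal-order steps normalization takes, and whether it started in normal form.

normal form:
  \(ν : Eq Nat 2 2). \(k : Vec Nat 3). 0
inferred type:
  Eq Nat 2 2 -> Vec Nat 3 -> Nat
normal-order step count: 21
started in normal form: no
first contracted redex: an elimNat iota-redex


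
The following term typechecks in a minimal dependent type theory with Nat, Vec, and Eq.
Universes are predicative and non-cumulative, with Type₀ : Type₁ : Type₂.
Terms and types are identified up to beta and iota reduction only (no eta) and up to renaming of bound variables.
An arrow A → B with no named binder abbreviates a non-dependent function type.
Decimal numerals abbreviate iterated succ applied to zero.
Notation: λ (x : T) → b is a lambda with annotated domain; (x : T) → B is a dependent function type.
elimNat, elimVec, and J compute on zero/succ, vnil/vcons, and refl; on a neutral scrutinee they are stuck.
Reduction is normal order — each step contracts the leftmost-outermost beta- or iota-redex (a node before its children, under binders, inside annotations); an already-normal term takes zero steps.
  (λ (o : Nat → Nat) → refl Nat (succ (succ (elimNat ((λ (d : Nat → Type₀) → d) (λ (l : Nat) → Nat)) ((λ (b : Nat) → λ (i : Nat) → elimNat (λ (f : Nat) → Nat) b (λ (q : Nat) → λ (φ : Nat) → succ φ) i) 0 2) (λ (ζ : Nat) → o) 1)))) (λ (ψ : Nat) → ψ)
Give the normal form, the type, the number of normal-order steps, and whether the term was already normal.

reduced normal form:
  refl Nat 4
the term's type:
  Eq Nat 4 4
normal-order step count: 14
already normal: no
first redex: a beta-redex


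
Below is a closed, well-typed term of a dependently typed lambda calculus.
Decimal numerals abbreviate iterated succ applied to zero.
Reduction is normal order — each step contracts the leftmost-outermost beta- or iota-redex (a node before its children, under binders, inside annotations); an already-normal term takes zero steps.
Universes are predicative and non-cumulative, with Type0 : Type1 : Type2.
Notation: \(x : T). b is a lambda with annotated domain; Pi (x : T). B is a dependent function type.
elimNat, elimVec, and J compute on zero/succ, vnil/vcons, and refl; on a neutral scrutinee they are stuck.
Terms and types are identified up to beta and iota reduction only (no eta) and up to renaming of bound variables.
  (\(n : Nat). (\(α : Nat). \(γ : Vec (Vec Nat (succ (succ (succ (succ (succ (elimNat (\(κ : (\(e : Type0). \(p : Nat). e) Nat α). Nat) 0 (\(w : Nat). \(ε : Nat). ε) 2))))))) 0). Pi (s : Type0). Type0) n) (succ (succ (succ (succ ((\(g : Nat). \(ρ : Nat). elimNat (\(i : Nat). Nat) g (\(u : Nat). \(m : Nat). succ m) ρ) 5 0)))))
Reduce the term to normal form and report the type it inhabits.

normal form:
  \(n : Vec (Vec Nat 5) 0). Pi (α : Type0). Type0
the term's type:
  Pi (n : Vec (Vec Nat 5) 0). Type1
observation: normalization takes exactly 9 steps under the normal-order strategy.


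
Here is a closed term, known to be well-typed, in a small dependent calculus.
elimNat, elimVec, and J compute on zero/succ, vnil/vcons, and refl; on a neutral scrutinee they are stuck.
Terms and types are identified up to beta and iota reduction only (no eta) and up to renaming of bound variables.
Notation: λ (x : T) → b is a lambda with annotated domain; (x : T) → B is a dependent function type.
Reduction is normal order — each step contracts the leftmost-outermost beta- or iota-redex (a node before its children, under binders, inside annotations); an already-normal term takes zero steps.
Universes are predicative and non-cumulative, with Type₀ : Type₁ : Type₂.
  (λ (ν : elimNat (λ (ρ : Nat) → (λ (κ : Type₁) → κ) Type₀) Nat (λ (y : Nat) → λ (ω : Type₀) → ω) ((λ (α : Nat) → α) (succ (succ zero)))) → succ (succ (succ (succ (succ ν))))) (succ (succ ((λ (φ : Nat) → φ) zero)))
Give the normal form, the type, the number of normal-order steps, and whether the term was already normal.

reduced normal form:
  succ (succ (succ (succ (succ (succ (succ zero))))))
inferred type:
  Nat
normal-order step count: 2
already normal: no
first redex: a beta-redex


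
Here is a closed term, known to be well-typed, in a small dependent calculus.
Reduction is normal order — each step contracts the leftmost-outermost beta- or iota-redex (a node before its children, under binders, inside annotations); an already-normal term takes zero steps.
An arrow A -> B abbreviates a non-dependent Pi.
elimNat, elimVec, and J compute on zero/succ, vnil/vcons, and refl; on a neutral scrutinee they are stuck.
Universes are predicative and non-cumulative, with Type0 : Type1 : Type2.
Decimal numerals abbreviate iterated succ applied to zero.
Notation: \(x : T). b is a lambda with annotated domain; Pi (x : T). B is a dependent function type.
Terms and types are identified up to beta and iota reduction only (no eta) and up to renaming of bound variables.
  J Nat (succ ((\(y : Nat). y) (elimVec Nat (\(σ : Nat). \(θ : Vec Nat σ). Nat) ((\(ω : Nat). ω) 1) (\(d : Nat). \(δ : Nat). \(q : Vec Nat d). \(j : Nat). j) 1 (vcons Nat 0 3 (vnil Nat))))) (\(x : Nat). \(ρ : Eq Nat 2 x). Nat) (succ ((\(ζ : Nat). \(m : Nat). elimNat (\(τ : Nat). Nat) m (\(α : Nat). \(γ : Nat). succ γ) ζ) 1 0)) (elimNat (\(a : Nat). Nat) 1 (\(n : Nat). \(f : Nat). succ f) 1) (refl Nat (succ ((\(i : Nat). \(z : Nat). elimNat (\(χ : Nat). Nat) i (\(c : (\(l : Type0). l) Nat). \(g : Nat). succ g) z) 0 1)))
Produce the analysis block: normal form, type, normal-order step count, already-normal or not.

normal form:
  2
inferred type:
  Nat
steps to reach normal form (normal order): 7
started in normal form: no
first redex: a J iota-redex


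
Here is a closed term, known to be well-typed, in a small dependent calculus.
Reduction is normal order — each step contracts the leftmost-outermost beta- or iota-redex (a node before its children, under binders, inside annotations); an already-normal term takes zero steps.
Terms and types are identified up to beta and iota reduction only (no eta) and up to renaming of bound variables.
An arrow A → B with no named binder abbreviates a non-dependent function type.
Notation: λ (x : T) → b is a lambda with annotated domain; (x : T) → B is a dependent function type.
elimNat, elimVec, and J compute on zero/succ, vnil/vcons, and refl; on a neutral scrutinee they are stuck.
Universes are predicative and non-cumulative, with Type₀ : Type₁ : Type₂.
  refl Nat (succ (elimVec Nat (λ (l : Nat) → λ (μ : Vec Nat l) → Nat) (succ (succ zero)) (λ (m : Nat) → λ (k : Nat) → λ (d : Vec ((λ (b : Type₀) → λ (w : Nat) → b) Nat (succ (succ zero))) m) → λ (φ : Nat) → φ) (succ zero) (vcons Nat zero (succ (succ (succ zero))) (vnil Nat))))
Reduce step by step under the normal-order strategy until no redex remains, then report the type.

normal-order reduction sequence:
  refl Nat (succ (elimVec Nat (λ (l : Nat) → λ (μ : Vec Nat l) → Nat) (succ (succ zero)) (λ (m : Nat) → λ (k : Nat) → λ (d : Vec ((λ (b : Type₀) → λ (w : Nat) → b) Nat (succ (succ zero))) m) → λ (φ : Nat) → φ) (succ zero) (vcons Nat zero (succ (succ (succ zero))) (vnil Nat))))
  ~> refl Nat (succ ((λ (l : Nat) → λ (μ : Nat) → λ (m : Vec ((λ (k : Type₀) → λ (d : Nat) → k) Nat (succ (succ zero))) l) → λ (b : Nat) → b) zero (succ (succ (succ zero))) (vnil Nat) (elimVec Nat (λ (w : Nat) → λ (φ : Vec Nat w) → Nat) (succ (succ zero)) (λ (f : Nat) → λ (a : Nat) → λ (η : Vec ((λ (e : Type₀) → λ (ρ : Nat) → e) Nat (succ (succ zero))) f) → λ (δ : Nat) → δ) zero (vnil Nat))))
  ~> refl Nat (succ ((λ (l : Nat) → λ (μ : Vec ((λ (m : Type₀) → λ (k : Nat) → m) Nat (succ (succ zero))) zero) → λ (d : Nat) → d) (succ (succ (succ zero))) (vnil Nat) (elimVec Nat (λ (b : Nat) → λ (w : Vec Nat b) → Nat) (succ (succ zero)) (λ (φ : Nat) → λ (f : Nat) → λ (a : Vec ((λ (η : Type₀) → λ (e : Nat) → η) Nat (succ (succ zero))) φ) → λ (ρ : Nat) → ρ) zero (vnil Nat))))
  ~> refl Nat (succ ((λ (l : Vec ((λ (μ : Type₀) → λ (m : Nat) → μ) Nat (succ (succ zero))) zero) → λ (k : Nat) → k) (vnil Nat) (elimVec Nat (λ (d : Nat) → λ (b : Vec Nat d) → Nat) (succ (succ zero)) (λ (w : Nat) → λ (φ : Nat) → λ (f : Vec ((λ (a : Type₀) → λ (η : Nat) → a) Nat (succ (succ zero))) w) → λ (e : Nat) → e) zero (vnil Nat))))
  ~> refl Nat (succ ((λ (l : Nat) → l) (elimVec Nat (λ (μ : Nat) → λ (m : Vec Nat μ) → Nat) (succ (succ zero)) (λ (k : Nat) → λ (d : Nat) → λ (b : Vec ((λ (w : Type₀) → λ (φ : Nat) → w) Nat (succ (succ zero))) k) → λ (f : Nat) → f) zero (vnil Nat))))
  ~> refl Nat (succ (elimVec Nat (λ (l : Nat) → λ (μ : Vec Nat l) → Nat) (succ (succ zero)) (λ (m : Nat) → λ (k : Nat) → λ (d : Vec ((λ (b : Type₀) → λ (w : Nat) → b) Nat (succ (succ zero))) m) → λ (φ : Nat) → φ) zero (vnil Nat)))
  ~> refl Nat (succ (succ (succ zero)))
inferred type:
  Eq Nat (succ (succ (succ zero))) (succ (succ (succ zero)))
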